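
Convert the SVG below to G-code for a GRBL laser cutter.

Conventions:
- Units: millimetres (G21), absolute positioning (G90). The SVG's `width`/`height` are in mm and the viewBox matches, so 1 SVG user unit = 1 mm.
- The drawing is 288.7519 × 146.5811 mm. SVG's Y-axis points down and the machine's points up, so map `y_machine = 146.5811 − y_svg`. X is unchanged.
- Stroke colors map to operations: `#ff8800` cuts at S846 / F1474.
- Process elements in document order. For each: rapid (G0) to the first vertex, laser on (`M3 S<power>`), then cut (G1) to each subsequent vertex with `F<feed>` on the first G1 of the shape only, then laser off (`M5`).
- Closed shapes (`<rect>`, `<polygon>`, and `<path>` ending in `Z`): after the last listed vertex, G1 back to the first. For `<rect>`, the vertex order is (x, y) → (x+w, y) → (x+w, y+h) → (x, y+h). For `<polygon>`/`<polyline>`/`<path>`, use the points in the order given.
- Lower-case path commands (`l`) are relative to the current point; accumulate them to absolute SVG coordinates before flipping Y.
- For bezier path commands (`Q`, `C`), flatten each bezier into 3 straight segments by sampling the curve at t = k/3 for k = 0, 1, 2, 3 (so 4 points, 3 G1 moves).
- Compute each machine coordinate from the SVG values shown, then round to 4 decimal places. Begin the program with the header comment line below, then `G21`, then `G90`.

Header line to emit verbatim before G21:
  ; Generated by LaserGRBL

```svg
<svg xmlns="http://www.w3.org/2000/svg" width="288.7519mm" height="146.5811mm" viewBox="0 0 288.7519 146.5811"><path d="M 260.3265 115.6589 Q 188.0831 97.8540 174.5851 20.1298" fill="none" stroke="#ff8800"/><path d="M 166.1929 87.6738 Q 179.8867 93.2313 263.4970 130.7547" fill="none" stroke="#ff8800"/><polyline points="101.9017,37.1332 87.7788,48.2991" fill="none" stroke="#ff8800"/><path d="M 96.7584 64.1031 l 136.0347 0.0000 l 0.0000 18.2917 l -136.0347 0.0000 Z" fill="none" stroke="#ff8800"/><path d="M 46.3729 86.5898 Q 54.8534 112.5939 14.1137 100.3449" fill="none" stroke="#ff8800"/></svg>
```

Since the viewBox matches the mm dimensions, user units are millimetres directly. The only transform is the Y-flip y_m = 146.5811 − y_svg.

Shape 1 is a quadratic bezier drawn with `<path>`. Its stroke #ff8800 means cut at S846, F1474. After flipping Y the toolpath is (260.3265,30.9222) → (218.6915,49.4498) → (190.1110,81.2929) → (174.5851,126.4513).

Shape 2 is a quadratic bezier drawn with `<path>`. Its stroke #ff8800 means cut at S846, F1474. After flipping Y the toolpath is (166.1929,58.9073) → (183.0906,51.6505) → (215.5253,37.2902) → (263.4970,15.8264).

Shape 3 is a line segment drawn with `<polyline>`. Its stroke #ff8800 means cut at S846, F1474. After flipping Y the toolpath is (101.9017,109.4479) → (87.7788,98.2820).

Shape 4 is a rectangle drawn with `<path>`. Its stroke #ff8800 means cut at S846, F1474. After flipping Y the toolpath is (96.7584,82.4780) → (232.7931,82.4780) → (232.7931,64.1863) → (96.7584,64.1863) → (96.7584,82.4780), returning to the start.

Shape 5 is a quadratic bezier drawn with `<path>`. Its stroke #ff8800 means cut at S846, F1474. After flipping Y the toolpath is (46.3729,59.9913) → (46.5577,46.9056) → (35.8046,42.3205) → (14.1137,46.2362).

; Generated by LaserGRBL
G21
G90
G0 X260.3265 Y30.9222
M3 S846
G1 X218.6915 Y49.4498 F1474
G1 X190.1110 Y81.2929
G1 X174.5851 Y126.4513
M5
G0 X166.1929 Y58.9073
M3 S846
G1 X183.0906 Y51.6505 F1474
G1 X215.5253 Y37.2902
G1 X263.4970 Y15.8264
M5
G0 X101.9017 Y109.4479
M3 S846
G1 X87.7788 Y98.2820 F1474
M5
G0 X96.7584 Y82.4780
M3 S846
G1 X232.7931 Y82.4780 F1474
G1 X232.7931 Y64.1863
G1 X96.7584 Y64.1863
G1 X96.7584 Y82.4780
M5
G0 X46.3729 Y59.9913
M3 S846
G1 X46.5577 Y46.9056 F1474
G1 X35.8046 Y42.3205
G1 X14.1137 Y46.2362
M5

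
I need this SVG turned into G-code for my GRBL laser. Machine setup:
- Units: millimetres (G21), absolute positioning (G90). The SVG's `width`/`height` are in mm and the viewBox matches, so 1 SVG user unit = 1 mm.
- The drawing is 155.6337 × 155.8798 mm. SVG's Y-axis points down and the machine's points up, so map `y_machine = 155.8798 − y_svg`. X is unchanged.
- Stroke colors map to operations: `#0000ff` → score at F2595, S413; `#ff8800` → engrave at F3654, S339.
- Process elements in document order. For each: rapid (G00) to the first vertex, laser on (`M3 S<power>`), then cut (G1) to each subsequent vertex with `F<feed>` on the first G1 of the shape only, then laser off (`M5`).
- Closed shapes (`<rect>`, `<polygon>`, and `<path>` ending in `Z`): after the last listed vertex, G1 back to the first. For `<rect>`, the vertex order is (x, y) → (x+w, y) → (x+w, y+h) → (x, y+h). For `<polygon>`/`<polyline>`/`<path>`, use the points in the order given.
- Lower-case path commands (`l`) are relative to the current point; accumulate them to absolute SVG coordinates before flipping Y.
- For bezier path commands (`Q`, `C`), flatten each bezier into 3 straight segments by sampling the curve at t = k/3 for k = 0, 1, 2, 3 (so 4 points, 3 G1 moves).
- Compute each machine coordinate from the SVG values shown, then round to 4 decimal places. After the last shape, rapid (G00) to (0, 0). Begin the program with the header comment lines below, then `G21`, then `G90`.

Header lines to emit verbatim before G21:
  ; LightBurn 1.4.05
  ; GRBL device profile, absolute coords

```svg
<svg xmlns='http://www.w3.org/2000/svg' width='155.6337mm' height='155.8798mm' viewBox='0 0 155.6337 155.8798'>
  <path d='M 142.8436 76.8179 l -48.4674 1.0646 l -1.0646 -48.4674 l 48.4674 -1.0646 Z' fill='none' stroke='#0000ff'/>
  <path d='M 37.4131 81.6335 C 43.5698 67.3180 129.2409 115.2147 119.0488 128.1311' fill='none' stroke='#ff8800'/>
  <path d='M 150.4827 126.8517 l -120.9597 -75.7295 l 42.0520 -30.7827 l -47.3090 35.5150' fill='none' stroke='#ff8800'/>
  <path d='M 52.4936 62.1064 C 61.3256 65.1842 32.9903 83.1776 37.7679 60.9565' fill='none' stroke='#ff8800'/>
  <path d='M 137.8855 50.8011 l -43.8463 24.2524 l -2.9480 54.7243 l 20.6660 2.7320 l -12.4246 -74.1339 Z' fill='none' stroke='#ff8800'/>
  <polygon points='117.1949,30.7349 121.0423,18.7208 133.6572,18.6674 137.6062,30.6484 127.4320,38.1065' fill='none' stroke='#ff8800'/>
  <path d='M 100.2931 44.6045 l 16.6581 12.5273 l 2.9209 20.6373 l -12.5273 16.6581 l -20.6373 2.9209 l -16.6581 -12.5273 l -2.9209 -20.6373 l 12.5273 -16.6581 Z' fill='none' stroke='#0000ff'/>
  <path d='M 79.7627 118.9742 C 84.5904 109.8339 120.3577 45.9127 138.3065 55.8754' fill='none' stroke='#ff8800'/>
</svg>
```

; LightBurn 1.4.05
; GRBL device profile, absolute coords
G21
G90
G00 X142.8436 Y79.0619
M3 S413
G1 X94.3762 Y77.9973 F2595
G1 X93.3116 Y126.4647
G1 X141.7790 Y127.5293
G1 X142.8436 Y79.0619
M5
G00 X37.4131 Y74.2463
M3 S339
G1 X63.5791 Y71.4241 F3654
G1 X103.7820 Y48.7255
G1 X119.0488 Y27.7487
M5
G00 X150.4827 Y29.0281
M3 S339
G1 X29.5230 Y104.7576 F3654
G1 X71.5750 Y135.5403
G1 X24.2660 Y100.0253
M5
G00 X52.4936 Y93.7734
M3 S339
G1 X51.5395 Y87.7656 F3654
G1 X41.4250 Y84.0652
G1 X37.7679 Y94.9233
M5
G00 X137.8855 Y105.0787
M3 S339
G1 X94.0392 Y80.8263 F3654
G1 X91.0912 Y26.1020
G1 X111.7572 Y23.3700
G1 X99.3326 Y97.5039
G1 X137.8855 Y105.0787
M5
G00 X117.1949 Y125.1449
M3 S339
G1 X121.0423 Y137.1590 F3654
G1 X133.6572 Y137.2124
G1 X137.6062 Y125.2314
G1 X127.4320 Y117.7733
G1 X117.1949 Y125.1449
M5
G00 X100.2931 Y111.2753
M3 S413
G1 X116.9512 Y98.7480 F2595
G1 X119.8721 Y78.1107
G1 X107.3448 Y61.4526
G1 X86.7075 Y58.5317
G1 X70.0494 Y71.0590
G1 X67.1285 Y91.6963
G1 X79.6558 Y108.3544
G1 X100.2931 Y111.2753
M5
G00 X79.7627 Y36.9056
M3 S339
G1 X93.0977 Y59.5408 F3654
G1 X116.2241 Y90.1045
G1 X138.3065 Y100.0044
M5
G00 X0.0000 Y0.0000

Since the viewBox matches the mm dimensions, user units are millimetres directly. The only transform is the Y-flip y_m = 155.8798 − y_svg.

Shape 1 is a regular polygon drawn with `<path>`. Its stroke #0000ff means score at S413, F2595. After flipping Y the toolpath is (142.8436,79.0619) → (94.3762,77.9973) → (93.3116,126.4647) → (141.7790,127.5293) → (142.8436,79.0619), returning to the start.

Shape 2 is a cubic bezier drawn with `<path>`. Its stroke #ff8800 means engrave at S339, F3654. After flipping Y the toolpath is (37.4131,74.2463) → (63.5791,71.4241) → (103.7820,48.7255) → (119.0488,27.7487).

Shape 3 is a open polyline drawn with `<path>`. Its stroke #ff8800 means engrave at S339, F3654. After flipping Y the toolpath is (150.4827,29.0281) → (29.5230,104.7576) → (71.5750,135.5403) → (24.2660,100.0253).

Shape 4 is a cubic bezier drawn with `<path>`. Its stroke #ff8800 means engrave at S339, F3654. After flipping Y the toolpath is (52.4936,93.7734) → (51.5395,87.7656) → (41.4250,84.0652) → (37.7679,94.9233).

Shape 5 is a closed polygon drawn with `<path>`. Its stroke #ff8800 means engrave at S339, F3654. After flipping Y the toolpath is (137.8855,105.0787) → (94.0392,80.8263) → (91.0912,26.1020) → (111.7572,23.3700) → (99.3326,97.5039) → (137.8855,105.0787), returning to the start.

Shape 6 is a regular polygon drawn with `<polygon>`. Its stroke #ff8800 means engrave at S339, F3654. After flipping Y the toolpath is (117.1949,125.1449) → (121.0423,137.1590) → (133.6572,137.2124) → (137.6062,125.2314) → (127.4320,117.7733) → (117.1949,125.1449), returning to the start.

Shape 7 is a regular polygon drawn with `<path>`. Its stroke #0000ff means score at S413, F2595. After flipping Y the toolpath is (100.2931,111.2753) → (116.9512,98.7480) → (119.8721,78.1107) → (107.3448,61.4526) → (86.7075,58.5317) → (70.0494,71.0590) → (67.1285,91.6963) → (79.6558,108.3544) → (100.2931,111.2753), returning to the start.

Shape 8 is a cubic bezier drawn with `<path>`. Its stroke #ff8800 means engrave at S339, F3654. After flipping Y the toolpath is (79.7627,36.9056) → (93.0977,59.5408) → (116.2241,90.1045) → (138.3065,100.0044).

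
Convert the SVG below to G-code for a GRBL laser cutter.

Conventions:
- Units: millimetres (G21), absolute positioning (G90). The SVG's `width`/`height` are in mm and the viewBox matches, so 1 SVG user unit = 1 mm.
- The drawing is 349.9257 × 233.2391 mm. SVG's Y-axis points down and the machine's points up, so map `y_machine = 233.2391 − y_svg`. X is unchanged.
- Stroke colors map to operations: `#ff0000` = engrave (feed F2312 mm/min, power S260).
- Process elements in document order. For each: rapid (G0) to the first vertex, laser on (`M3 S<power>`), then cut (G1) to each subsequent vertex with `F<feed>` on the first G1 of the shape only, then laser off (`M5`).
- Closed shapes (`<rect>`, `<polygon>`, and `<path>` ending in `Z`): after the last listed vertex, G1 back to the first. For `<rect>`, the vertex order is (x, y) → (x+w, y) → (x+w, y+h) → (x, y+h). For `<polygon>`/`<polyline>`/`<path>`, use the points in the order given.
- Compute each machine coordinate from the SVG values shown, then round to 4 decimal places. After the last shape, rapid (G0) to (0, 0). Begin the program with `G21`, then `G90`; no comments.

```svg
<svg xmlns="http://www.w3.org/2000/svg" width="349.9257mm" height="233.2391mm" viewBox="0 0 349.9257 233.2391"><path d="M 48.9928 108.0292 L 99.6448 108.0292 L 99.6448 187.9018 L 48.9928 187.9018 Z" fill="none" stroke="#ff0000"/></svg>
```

viewBox `0 0 349.9257 233.2391` with mm width/height → 1 unit = 1 mm. Flip: y_m = 233.2391 − y_svg.

**Shape 1** — `<path>` rectangle, stroke `#ff0000` → engrave (S260, F2312). Machine vertices: (48.9928,125.2099) → (99.6448,125.2099) → (99.6448,45.3373) → (48.9928,45.3373) → (48.9928,125.2099). Closed: final G1 returns to the first vertex.

G21
G90
G0 X48.9928 Y125.2099
M3 S260
G1 X99.6448 Y125.2099 F2312
G1 X99.6448 Y45.3373
G1 X48.9928 Y45.3373
G1 X48.9928 Y125.2099
M5
G0 X0.0000 Y0.0000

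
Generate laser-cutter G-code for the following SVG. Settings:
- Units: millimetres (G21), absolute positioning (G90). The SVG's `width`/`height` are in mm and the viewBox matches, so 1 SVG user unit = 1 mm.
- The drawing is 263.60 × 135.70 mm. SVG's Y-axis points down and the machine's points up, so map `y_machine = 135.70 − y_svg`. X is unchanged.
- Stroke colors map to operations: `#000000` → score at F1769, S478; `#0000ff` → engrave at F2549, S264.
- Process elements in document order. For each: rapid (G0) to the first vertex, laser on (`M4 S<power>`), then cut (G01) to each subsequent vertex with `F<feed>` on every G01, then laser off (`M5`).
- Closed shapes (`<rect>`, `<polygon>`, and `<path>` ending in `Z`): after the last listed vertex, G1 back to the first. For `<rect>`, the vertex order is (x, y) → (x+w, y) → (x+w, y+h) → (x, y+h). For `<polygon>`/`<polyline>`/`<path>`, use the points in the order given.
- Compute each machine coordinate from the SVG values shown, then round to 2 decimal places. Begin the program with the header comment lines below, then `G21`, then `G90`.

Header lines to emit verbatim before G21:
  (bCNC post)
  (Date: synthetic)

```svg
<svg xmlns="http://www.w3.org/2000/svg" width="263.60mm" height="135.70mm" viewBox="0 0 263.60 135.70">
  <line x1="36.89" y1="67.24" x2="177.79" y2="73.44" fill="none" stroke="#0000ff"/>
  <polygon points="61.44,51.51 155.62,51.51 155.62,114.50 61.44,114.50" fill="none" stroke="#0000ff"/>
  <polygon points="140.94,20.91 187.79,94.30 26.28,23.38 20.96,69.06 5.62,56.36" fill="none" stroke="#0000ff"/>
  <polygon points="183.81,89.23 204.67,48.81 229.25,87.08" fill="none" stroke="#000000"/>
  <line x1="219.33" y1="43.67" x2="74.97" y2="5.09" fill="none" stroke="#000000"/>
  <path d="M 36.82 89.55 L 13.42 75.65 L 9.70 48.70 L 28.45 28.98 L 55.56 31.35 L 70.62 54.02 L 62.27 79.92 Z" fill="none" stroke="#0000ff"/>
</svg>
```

Since the viewBox matches the mm dimensions, user units are millimetres directly. The only transform is the Y-flip y_m = 135.70 − y_svg.

Shape 1 is a line segment drawn with `<line>`. Its stroke #0000ff means engrave at S264, F2549. After flipping Y the toolpath is (36.89,68.46) → (177.79,62.26).

Shape 2 is a rectangle drawn with `<polygon>`. Its stroke #0000ff means engrave at S264, F2549. After flipping Y the toolpath is (61.44,84.19) → (155.62,84.19) → (155.62,21.20) → (61.44,21.20) → (61.44,84.19), returning to the start.

Shape 3 is a closed polygon drawn with `<polygon>`. Its stroke #0000ff means engrave at S264, F2549. After flipping Y the toolpath is (140.94,114.79) → (187.79,41.40) → (26.28,112.32) → (20.96,66.64) → (5.62,79.34) → (140.94,114.79), returning to the start.

Shape 4 is a regular polygon drawn with `<polygon>`. Its stroke #000000 means score at S478, F1769. After flipping Y the toolpath is (183.81,46.47) → (204.67,86.89) → (229.25,48.62) → (183.81,46.47), returning to the start.

Shape 5 is a line segment drawn with `<line>`. Its stroke #000000 means score at S478, F1769. After flipping Y the toolpath is (219.33,92.03) → (74.97,130.61).

Shape 6 is a regular polygon drawn with `<path>`. Its stroke #0000ff means engrave at S264, F2549. After flipping Y the toolpath is (36.82,46.15) → (13.42,60.05) → (9.70,87.00) → (28.45,106.72) → (55.56,104.35) → (70.62,81.68) → (62.27,55.78) → (36.82,46.15), returning to the start.

(bCNC post)
(Date: synthetic)
G21
G90
G0 X36.89 Y68.46
M4 S264
G01 X177.79 Y62.26 F2549
M5
G0 X61.44 Y84.19
M4 S264
G01 X155.62 Y84.19 F2549
G01 X155.62 Y21.20 F2549
G01 X61.44 Y21.20 F2549
G01 X61.44 Y84.19 F2549
M5
G0 X140.94 Y114.79
M4 S264
G01 X187.79 Y41.40 F2549
G01 X26.28 Y112.32 F2549
G01 X20.96 Y66.64 F2549
G01 X5.62 Y79.34 F2549
G01 X140.94 Y114.79 F2549
M5
G0 X183.81 Y46.47
M4 S478
G01 X204.67 Y86.89 F1769
G01 X229.25 Y48.62 F1769
G01 X183.81 Y46.47 F1769
M5
G0 X219.33 Y92.03
M4 S478
G01 X74.97 Y130.61 F1769
M5
G0 X36.82 Y46.15
M4 S264
G01 X13.42 Y60.05 F2549
G01 X9.70 Y87.00 F2549
G01 X28.45 Y106.72 F2549
G01 X55.56 Y104.35 F2549
G01 X70.62 Y81.68 F2549
G01 X62.27 Y55.78 F2549
G01 X36.82 Y46.15 F2549
M5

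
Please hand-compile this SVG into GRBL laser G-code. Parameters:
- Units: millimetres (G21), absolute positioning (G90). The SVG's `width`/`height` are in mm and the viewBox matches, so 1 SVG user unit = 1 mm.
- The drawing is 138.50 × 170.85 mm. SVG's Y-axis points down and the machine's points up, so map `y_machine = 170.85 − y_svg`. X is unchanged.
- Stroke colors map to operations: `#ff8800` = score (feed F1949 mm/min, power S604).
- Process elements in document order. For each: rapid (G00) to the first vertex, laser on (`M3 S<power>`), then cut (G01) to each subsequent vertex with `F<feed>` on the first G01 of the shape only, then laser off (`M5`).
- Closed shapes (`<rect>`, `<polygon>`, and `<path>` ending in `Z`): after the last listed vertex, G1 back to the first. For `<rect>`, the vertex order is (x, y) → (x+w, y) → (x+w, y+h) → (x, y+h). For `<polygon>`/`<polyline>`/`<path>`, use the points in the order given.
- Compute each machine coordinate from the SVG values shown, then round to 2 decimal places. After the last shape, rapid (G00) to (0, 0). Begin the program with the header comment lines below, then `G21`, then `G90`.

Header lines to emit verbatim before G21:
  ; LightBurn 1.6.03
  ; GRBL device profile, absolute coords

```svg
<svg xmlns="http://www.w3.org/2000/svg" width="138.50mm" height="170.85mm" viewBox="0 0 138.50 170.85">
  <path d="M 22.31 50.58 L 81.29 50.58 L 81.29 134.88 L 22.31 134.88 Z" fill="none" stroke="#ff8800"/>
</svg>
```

1 u = 1 mm; y_m = 170.85 − y.

[1] `<path>` rectangle, #ff8800→score S604 F1949: (22.31,120.27) → (81.29,120.27) → (81.29,35.97) → (22.31,35.97) → (22.31,120.27) (closed)

; LightBurn 1.6.03
; GRBL device profile, absolute coords
G21
G90
G00 X22.31 Y120.27
M3 S604
G01 X81.29 Y120.27 F1949
G01 X81.29 Y35.97
G01 X22.31 Y35.97
G01 X22.31 Y120.27
M5
G00 X0.00 Y0.00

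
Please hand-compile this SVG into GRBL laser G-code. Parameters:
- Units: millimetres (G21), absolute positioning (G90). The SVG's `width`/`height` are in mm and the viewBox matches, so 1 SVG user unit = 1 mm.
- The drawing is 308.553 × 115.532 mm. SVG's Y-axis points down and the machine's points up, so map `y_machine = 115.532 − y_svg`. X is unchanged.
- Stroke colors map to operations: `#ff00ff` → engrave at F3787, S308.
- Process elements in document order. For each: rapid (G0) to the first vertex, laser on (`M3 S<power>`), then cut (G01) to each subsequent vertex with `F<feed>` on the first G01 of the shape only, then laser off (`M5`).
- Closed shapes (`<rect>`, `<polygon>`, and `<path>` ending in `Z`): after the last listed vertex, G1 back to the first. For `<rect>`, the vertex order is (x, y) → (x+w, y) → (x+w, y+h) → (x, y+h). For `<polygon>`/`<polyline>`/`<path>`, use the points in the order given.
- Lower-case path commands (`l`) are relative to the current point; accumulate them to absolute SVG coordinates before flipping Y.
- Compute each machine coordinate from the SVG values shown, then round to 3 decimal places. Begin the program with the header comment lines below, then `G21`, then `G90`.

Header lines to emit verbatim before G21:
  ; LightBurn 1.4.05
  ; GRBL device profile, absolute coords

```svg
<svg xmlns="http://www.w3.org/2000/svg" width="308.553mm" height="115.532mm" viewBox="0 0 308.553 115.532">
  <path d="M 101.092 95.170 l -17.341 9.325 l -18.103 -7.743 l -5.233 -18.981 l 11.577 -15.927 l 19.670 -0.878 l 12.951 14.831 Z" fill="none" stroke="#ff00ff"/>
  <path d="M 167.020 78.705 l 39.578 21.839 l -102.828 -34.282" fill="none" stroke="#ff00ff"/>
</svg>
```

1 u = 1 mm; y_m = 115.532 − y.

[1] `<path>` regular polygon, #ff00ff→engrave S308 F3787: (101.092,20.362) → (83.751,11.037) → (65.648,18.780) → (60.415,37.761) → (71.992,53.688) → (91.662,54.566) → (104.613,39.735) → (101.092,20.362) (closed)

[2] `<path>` open polyline, #ff00ff→engrave S308 F3787: (167.020,36.827) → (206.598,14.988) → (103.770,49.270)

; LightBurn 1.4.05
; GRBL device profile, absolute coords
G21
G90
G0 X101.092 Y20.362
M3 S308
G01 X83.751 Y11.037 F3787
G01 X65.648 Y18.780
G01 X60.415 Y37.761
G01 X71.992 Y53.688
G01 X91.662 Y54.566
G01 X104.613 Y39.735
G01 X101.092 Y20.362
M5
G0 X167.020 Y36.827
M3 S308
G01 X206.598 Y14.988 F3787
G01 X103.770 Y49.270
M5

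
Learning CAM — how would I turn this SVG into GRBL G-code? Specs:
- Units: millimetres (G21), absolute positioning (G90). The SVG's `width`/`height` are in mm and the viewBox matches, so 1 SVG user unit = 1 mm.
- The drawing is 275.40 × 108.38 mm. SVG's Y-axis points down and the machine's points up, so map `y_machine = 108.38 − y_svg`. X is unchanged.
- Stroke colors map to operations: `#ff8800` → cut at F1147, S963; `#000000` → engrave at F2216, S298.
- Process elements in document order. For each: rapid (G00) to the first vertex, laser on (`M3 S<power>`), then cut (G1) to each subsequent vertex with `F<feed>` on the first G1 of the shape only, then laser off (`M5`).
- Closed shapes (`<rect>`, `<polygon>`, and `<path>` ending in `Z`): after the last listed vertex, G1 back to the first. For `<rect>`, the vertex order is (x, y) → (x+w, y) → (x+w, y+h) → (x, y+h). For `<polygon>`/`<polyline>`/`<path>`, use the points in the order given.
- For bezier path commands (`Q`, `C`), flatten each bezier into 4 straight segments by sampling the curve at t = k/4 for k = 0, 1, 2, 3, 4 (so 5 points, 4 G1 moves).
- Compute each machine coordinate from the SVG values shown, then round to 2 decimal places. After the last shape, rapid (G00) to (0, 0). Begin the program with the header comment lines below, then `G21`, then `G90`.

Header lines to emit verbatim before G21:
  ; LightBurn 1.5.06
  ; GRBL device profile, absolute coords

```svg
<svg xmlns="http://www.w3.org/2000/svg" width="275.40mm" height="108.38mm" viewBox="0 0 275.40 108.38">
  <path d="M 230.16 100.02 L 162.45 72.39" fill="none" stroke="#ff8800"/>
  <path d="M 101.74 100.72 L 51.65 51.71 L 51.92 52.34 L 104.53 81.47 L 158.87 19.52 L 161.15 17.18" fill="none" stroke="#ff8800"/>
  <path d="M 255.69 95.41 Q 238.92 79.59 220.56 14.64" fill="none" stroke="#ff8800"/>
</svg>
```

; LightBurn 1.5.06
; GRBL device profile, absolute coords
G21
G90
G00 X230.16 Y8.36
M3 S963
G1 X162.45 Y35.99 F1147
M5
G00 X101.74 Y7.66
M3 S963
G1 X51.65 Y56.67 F1147
G1 X51.92 Y56.04
G1 X104.53 Y26.91
G1 X158.87 Y88.86
G1 X161.15 Y91.20
M5
G00 X255.69 Y12.97
M3 S963
G1 X247.21 Y23.95 F1147
G1 X238.52 Y41.07
G1 X229.64 Y64.34
G1 X220.56 Y93.74
M5
G00 X0.00 Y0.00

1 u = 1 mm; y_m = 108.38 − y.

[1] `<path>` line segment, #ff8800→cut S963 F1147: (230.16,8.36) → (162.45,35.99)

[2] `<path>` open polyline, #ff8800→cut S963 F1147: (101.74,7.66) → (51.65,56.67) → (51.92,56.04) → (104.53,26.91) → (158.87,88.86) → (161.15,91.20)

[3] `<path>` quadratic bezier, #ff8800→cut S963 F1147: (255.69,12.97) → (247.21,23.95) → (238.52,41.07) → (229.64,64.34) → (220.56,93.74)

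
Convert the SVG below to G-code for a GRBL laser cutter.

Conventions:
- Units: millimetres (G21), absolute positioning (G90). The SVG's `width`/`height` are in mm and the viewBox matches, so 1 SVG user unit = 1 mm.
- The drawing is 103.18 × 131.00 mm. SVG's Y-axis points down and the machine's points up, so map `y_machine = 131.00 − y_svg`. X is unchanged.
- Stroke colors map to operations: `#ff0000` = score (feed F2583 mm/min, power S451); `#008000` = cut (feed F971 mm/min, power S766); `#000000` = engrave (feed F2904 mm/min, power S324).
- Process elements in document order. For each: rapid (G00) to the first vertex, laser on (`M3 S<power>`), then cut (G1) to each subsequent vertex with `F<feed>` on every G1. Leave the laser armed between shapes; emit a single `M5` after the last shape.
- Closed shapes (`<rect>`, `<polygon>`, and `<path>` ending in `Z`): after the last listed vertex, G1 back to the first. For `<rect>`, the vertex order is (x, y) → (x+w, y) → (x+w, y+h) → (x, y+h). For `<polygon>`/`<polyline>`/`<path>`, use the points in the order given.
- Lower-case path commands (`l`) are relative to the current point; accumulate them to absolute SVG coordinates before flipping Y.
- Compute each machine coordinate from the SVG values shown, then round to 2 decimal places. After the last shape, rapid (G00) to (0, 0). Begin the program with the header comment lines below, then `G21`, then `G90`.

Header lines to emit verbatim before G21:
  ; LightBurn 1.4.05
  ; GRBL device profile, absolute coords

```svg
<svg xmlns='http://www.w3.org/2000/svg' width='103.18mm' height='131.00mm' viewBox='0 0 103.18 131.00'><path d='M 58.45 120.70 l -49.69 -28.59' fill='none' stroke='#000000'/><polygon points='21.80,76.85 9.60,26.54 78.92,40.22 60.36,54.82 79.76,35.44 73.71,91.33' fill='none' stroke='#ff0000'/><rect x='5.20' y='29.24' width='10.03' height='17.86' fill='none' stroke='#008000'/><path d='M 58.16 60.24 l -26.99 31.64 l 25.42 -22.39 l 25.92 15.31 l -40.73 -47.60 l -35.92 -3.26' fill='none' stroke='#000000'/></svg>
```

Since the viewBox matches the mm dimensions, user units are millimetres directly. The only transform is the Y-flip y_m = 131.00 − y_svg.

Shape 1 is a line segment drawn with `<path>`. Its stroke #000000 means engrave at S324, F2904. After flipping Y the toolpath is (58.45,10.30) → (8.76,38.89).

Shape 2 is a closed polygon drawn with `<polygon>`. Its stroke #ff0000 means score at S451, F2583. After flipping Y the toolpath is (21.80,54.15) → (9.60,104.46) → (78.92,90.78) → (60.36,76.18) → (79.76,95.56) → (73.71,39.67) → (21.80,54.15), returning to the start.

Shape 3 is a rectangle drawn with `<rect>`. Its stroke #008000 means cut at S766, F971. After flipping Y the toolpath is (5.20,101.76) → (15.23,101.76) → (15.23,83.90) → (5.20,83.90) → (5.20,101.76), returning to the start.

Shape 4 is a open polyline drawn with `<path>`. Its stroke #000000 means engrave at S324, F2904. After flipping Y the toolpath is (58.16,70.76) → (31.17,39.12) → (56.59,61.51) → (82.51,46.20) → (41.78,93.80) → (5.86,97.06).

; LightBurn 1.4.05
; GRBL device profile, absolute coords
G21
G90
G00 X58.45 Y10.30
M3 S324
G1 X8.76 Y38.89 F2904
G00 X21.80 Y54.15
M3 S451
G1 X9.60 Y104.46 F2583
G1 X78.92 Y90.78 F2583
G1 X60.36 Y76.18 F2583
G1 X79.76 Y95.56 F2583
G1 X73.71 Y39.67 F2583
G1 X21.80 Y54.15 F2583
G00 X5.20 Y101.76
M3 S766
G1 X15.23 Y101.76 F971
G1 X15.23 Y83.90 F971
G1 X5.20 Y83.90 F971
G1 X5.20 Y101.76 F971
G00 X58.16 Y70.76
M3 S324
G1 X31.17 Y39.12 F2904
G1 X56.59 Y61.51 F2904
G1 X82.51 Y46.20 F2904
G1 X41.78 Y93.80 F2904
G1 X5.86 Y97.06 F2904
M5
G00 X0.00 Y0.00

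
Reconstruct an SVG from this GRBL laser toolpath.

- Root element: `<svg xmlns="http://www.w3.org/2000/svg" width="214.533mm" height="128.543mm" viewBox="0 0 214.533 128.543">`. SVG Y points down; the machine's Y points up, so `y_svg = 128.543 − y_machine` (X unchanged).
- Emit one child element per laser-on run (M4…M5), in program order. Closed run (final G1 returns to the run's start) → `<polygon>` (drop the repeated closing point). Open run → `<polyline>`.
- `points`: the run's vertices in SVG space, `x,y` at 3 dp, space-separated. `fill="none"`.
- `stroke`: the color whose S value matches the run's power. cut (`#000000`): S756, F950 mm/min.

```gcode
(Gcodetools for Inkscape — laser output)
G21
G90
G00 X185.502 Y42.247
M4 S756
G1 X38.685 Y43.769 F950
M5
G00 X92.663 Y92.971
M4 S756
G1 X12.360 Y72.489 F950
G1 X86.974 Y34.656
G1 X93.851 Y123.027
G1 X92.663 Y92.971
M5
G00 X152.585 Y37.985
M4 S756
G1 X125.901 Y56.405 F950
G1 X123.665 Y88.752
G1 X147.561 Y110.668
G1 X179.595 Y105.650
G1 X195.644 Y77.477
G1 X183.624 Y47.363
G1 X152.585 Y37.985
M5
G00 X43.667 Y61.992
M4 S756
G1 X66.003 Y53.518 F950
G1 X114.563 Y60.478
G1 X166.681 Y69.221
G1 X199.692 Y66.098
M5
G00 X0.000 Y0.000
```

<svg xmlns="http://www.w3.org/2000/svg" width="214.533mm" height="128.543mm" viewBox="0 0 214.533 128.543">
  <polyline points="185.502,86.296 38.685,84.774" fill="none" stroke="#000000"/>
  <polygon points="92.663,35.572 12.360,56.054 86.974,93.887 93.851,5.516" fill="none" stroke="#000000"/>
  <polygon points="152.585,90.558 125.901,72.138 123.665,39.791 147.561,17.875 179.595,22.893 195.644,51.066 183.624,81.180" fill="none" stroke="#000000"/>
  <polyline points="43.667,66.551 66.003,75.025 114.563,68.065 166.681,59.322 199.692,62.445" fill="none" stroke="#000000"/>
</svg>

y_svg = 128.543 − y_m. Every run uses S756, so all elements get stroke `#000000` (cut).

[1] open run; points: 185.502,86.296 38.685,84.774

[2] closed run; points: 92.663,35.572 12.360,56.054 86.974,93.887 93.851,5.516

[3] closed run; points: 152.585,90.558 125.901,72.138 123.665,39.791 147.561,17.875 179.595,22.893 195.644,51.066 183.624,81.180

[4] open run; points: 43.667,66.551 66.003,75.025 114.563,68.065 166.681,59.322 199.692,62.445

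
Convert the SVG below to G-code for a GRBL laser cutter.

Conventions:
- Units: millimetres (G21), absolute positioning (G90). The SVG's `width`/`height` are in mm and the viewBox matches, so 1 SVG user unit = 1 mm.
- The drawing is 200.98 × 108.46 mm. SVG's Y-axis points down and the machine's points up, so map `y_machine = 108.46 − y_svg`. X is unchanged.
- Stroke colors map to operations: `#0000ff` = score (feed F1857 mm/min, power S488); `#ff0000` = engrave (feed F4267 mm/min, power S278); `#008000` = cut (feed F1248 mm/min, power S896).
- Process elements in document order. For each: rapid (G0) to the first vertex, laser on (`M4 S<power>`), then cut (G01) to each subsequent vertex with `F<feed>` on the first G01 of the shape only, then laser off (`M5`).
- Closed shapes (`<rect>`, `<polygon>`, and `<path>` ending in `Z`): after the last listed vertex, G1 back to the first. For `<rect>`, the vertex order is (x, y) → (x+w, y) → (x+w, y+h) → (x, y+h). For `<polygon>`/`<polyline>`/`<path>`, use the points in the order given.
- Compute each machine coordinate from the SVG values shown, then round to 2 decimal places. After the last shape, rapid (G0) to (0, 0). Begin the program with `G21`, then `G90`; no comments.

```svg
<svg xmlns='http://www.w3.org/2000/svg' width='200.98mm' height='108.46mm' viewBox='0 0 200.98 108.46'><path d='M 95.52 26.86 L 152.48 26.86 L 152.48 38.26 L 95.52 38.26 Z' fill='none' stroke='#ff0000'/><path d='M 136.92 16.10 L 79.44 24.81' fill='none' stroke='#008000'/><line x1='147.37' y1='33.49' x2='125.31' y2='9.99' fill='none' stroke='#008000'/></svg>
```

G21
G90
G0 X95.52 Y81.60
M4 S278
G01 X152.48 Y81.60 F4267
G01 X152.48 Y70.20
G01 X95.52 Y70.20
G01 X95.52 Y81.60
M5
G0 X136.92 Y92.36
M4 S896
G01 X79.44 Y83.65 F1248
M5
G0 X147.37 Y74.97
M4 S896
G01 X125.31 Y98.47 F1248
M5
G0 X0.00 Y0.00

viewBox `0 0 200.98 108.46` with mm width/height → 1 unit = 1 mm. Flip: y_m = 108.46 − y_svg.

**Shape 1** — `<path>` rectangle, stroke `#ff0000` → engrave (S278, F4267). Machine vertices: (95.52,81.60) → (152.48,81.60) → (152.48,70.20) → (95.52,70.20) → (95.52,81.60). Closed: final G1 returns to the first vertex.

**Shape 2** — `<path>` line segment, stroke `#008000` → cut (S896, F1248). Machine vertices: (136.92,92.36) → (79.44,83.65). Open path.

**Shape 3** — `<line>` line segment, stroke `#008000` → cut (S896, F1248). Machine vertices: (147.37,74.97) → (125.31,98.47). Open path.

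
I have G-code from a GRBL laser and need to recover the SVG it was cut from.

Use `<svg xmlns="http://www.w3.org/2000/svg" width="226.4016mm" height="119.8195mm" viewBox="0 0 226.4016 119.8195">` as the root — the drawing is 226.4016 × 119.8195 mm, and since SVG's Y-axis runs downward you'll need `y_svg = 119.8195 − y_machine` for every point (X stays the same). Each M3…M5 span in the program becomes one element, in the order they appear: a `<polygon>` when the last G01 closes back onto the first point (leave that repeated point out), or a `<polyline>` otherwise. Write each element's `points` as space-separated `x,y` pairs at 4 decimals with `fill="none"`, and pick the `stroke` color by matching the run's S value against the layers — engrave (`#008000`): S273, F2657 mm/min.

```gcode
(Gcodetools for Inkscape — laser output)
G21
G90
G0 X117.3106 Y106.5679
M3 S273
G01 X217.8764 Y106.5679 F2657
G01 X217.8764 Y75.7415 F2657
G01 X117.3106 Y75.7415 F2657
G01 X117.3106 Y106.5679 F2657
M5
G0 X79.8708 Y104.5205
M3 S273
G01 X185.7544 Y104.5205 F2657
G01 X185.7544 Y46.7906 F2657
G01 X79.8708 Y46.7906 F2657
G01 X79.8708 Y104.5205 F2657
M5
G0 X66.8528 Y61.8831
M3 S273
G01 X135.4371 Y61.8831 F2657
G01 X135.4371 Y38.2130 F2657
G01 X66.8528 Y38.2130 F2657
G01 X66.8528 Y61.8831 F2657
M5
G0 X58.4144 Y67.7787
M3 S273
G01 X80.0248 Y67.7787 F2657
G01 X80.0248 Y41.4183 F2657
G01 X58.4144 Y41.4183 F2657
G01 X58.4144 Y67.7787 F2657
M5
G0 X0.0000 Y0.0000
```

Machine Y-up, SVG Y-down with viewBox height 119.8195, so y_svg = 119.8195 − y_machine; X carries over. Every run uses S273, so all elements get stroke `#008000` (engrave).

Run 1: The run returns to its start, so emit a `<polygon>` with points (Y-flipped): 117.3106,13.2516 217.8764,13.2516 217.8764,44.0780 117.3106,44.0780.

Run 2: The run returns to its start, so emit a `<polygon>` with points (Y-flipped): 79.8708,15.2990 185.7544,15.2990 185.7544,73.0289 79.8708,73.0289.

Run 3: The run returns to its start, so emit a `<polygon>` with points (Y-flipped): 66.8528,57.9364 135.4371,57.9364 135.4371,81.6065 66.8528,81.6065.

Run 4: The run returns to its start, so emit a `<polygon>` with points (Y-flipped): 58.4144,52.0408 80.0248,52.0408 80.0248,78.4012 58.4144,78.4012.

<svg xmlns="http://www.w3.org/2000/svg" width="226.4016mm" height="119.8195mm" viewBox="0 0 226.4016 119.8195">
  <polygon points="117.3106,13.2516 217.8764,13.2516 217.8764,44.0780 117.3106,44.0780" fill="none" stroke="#008000"/>
  <polygon points="79.8708,15.2990 185.7544,15.2990 185.7544,73.0289 79.8708,73.0289" fill="none" stroke="#008000"/>
  <polygon points="66.8528,57.9364 135.4371,57.9364 135.4371,81.6065 66.8528,81.6065" fill="none" stroke="#008000"/>
  <polygon points="58.4144,52.0408 80.0248,52.0408 80.0248,78.4012 58.4144,78.4012" fill="none" stroke="#008000"/>
</svg>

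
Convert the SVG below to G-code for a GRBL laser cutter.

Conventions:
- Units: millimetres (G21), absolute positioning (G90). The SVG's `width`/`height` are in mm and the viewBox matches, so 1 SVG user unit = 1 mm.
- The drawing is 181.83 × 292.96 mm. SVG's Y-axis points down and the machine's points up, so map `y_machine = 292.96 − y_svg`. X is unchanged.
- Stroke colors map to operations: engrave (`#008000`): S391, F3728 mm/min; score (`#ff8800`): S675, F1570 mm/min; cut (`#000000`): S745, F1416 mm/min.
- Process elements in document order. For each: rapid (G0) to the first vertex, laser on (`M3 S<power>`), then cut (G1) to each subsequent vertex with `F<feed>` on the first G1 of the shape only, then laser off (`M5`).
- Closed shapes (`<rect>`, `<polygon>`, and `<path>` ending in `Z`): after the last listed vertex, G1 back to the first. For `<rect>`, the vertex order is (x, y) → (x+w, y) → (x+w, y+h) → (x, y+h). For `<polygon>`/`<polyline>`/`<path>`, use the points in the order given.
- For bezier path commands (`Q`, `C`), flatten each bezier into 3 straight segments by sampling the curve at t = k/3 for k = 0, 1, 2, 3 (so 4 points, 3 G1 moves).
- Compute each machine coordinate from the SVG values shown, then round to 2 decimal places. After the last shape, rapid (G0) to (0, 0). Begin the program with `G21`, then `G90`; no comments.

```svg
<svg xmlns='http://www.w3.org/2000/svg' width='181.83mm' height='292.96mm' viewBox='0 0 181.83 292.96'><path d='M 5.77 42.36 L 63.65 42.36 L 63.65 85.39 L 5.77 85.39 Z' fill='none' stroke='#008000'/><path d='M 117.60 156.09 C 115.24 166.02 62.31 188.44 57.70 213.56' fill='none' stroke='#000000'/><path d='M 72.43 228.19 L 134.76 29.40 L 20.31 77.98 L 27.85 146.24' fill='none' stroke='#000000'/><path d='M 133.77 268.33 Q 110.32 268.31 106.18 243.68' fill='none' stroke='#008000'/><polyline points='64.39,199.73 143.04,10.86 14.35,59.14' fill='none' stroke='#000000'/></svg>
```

viewBox `0 0 181.83 292.96` with mm width/height → 1 unit = 1 mm. Flip: y_m = 292.96 − y_svg.

**Shape 1** — `<path>` rectangle, stroke `#008000` → engrave (S391, F3728). Machine vertices: (5.77,250.60) → (63.65,250.60) → (63.65,207.57) → (5.77,207.57) → (5.77,250.60). Closed: final G1 returns to the first vertex.

**Shape 2** — `<path>` cubic bezier, stroke `#000000` → cut (S745, F1416). Control points (SVG): P0=(117.60,156.09), P1=(115.24,166.02), P2=(62.31,188.44), P3=(57.70,213.56); sampled at t=k/3. Machine vertices: (117.60,136.87) → (102.05,123.14) → (74.75,103.26) → (57.70,79.40). Open path.

**Shape 3** — `<path>` open polyline, stroke `#000000` → cut (S745, F1416). Machine vertices: (72.43,64.77) → (134.76,263.56) → (20.31,214.98) → (27.85,146.72). Open path.

**Shape 4** — `<path>` quadratic bezier, stroke `#008000` → engrave (S391, F3728). Control points (SVG): P0=(133.77,268.33), P1=(110.32,268.31), P2=(106.18,243.68); sampled at t=k/3. Machine vertices: (133.77,24.63) → (120.28,27.38) → (111.09,35.59) → (106.18,49.28). Open path.

**Shape 5** — `<polyline>` open polyline, stroke `#000000` → cut (S745, F1416). Machine vertices: (64.39,93.23) → (143.04,282.10) → (14.35,233.82). Open path.

G21
G90
G0 X5.77 Y250.60
M3 S391
G1 X63.65 Y250.60 F3728
G1 X63.65 Y207.57
G1 X5.77 Y207.57
G1 X5.77 Y250.60
M5
G0 X117.60 Y136.87
M3 S745
G1 X102.05 Y123.14 F1416
G1 X74.75 Y103.26
G1 X57.70 Y79.40
M5
G0 X72.43 Y64.77
M3 S745
G1 X134.76 Y263.56 F1416
G1 X20.31 Y214.98
G1 X27.85 Y146.72
M5
G0 X133.77 Y24.63
M3 S391
G1 X120.28 Y27.38 F3728
G1 X111.09 Y35.59
G1 X106.18 Y49.28
M5
G0 X64.39 Y93.23
M3 S745
G1 X143.04 Y282.10 F1416
G1 X14.35 Y233.82
M5
G0 X0.00 Y0.00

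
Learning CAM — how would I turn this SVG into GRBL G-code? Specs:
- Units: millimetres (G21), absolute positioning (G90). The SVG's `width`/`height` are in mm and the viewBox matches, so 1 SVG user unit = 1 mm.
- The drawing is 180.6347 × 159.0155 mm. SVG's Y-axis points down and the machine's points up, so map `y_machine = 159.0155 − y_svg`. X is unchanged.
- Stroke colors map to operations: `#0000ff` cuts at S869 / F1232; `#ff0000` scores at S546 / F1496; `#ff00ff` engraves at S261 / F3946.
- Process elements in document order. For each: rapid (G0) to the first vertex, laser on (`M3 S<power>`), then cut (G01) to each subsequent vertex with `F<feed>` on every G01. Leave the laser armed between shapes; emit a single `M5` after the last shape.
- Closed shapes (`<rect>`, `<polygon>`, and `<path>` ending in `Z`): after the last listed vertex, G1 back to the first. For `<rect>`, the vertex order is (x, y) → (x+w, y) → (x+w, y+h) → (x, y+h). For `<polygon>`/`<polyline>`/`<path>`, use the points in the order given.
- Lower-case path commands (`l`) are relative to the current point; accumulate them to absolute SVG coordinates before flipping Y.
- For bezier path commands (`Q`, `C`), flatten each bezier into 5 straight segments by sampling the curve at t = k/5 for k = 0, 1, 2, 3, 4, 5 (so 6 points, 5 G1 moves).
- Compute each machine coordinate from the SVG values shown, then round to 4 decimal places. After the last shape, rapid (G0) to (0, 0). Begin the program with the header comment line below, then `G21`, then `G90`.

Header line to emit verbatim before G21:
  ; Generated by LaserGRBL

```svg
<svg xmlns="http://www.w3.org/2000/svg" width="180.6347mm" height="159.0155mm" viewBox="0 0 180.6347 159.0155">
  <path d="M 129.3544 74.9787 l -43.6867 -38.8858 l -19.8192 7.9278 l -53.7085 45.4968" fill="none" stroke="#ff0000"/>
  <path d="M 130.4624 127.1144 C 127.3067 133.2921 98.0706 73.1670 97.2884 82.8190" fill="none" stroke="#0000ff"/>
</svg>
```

1 u = 1 mm; y_m = 159.0155 − y.

[1] `<path>` open polyline, #ff0000→score S546 F1496: (129.3544,84.0368) → (85.6677,122.9226) → (65.8485,114.9948) → (12.1400,69.4980)

[2] `<path>` cubic bezier, #0000ff→cut S869 F1232: (130.4624,31.9011) → (125.8756,35.0622) → (117.6472,47.6041) → (108.3947,62.9950) → (100.7359,74.7031) → (97.2884,76.1965)

; Generated by LaserGRBL
G21
G90
G0 X129.3544 Y84.0368
M3 S546
G01 X85.6677 Y122.9226 F1496
G01 X65.8485 Y114.9948 F1496
G01 X12.1400 Y69.4980 F1496
G0 X130.4624 Y31.9011
M3 S869
G01 X125.8756 Y35.0622 F1232
G01 X117.6472 Y47.6041 F1232
G01 X108.3947 Y62.9950 F1232
G01 X100.7359 Y74.7031 F1232
G01 X97.2884 Y76.1965 F1232
M5
G0 X0.0000 Y0.0000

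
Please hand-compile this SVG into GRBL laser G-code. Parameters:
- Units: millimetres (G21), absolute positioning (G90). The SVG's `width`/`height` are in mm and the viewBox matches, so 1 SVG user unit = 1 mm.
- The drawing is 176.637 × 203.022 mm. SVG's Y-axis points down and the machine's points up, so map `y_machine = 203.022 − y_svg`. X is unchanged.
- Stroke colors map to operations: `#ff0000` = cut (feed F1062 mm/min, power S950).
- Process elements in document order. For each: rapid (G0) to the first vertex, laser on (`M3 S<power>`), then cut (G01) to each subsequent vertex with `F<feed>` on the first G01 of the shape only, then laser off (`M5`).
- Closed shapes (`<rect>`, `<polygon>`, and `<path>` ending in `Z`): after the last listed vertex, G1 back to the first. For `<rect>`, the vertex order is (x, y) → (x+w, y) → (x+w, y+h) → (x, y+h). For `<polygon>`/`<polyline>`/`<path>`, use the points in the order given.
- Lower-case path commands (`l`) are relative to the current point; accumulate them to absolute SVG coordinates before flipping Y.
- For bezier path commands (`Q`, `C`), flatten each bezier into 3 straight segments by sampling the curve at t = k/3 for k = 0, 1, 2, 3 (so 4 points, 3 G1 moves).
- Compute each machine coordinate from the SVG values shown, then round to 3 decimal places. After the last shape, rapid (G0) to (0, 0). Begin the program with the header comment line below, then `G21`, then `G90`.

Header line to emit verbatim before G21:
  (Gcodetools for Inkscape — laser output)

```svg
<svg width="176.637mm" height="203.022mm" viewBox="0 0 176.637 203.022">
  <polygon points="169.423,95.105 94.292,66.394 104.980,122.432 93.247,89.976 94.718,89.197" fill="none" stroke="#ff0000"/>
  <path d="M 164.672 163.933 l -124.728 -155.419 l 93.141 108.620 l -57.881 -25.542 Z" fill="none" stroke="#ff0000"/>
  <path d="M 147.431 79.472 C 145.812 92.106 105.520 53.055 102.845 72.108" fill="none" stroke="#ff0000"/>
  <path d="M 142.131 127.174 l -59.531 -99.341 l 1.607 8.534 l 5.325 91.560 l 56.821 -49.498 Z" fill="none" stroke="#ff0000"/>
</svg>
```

(Gcodetools for Inkscape — laser output)
G21
G90
G0 X169.423 Y107.917
M3 S950
G01 X94.292 Y136.628 F1062
G01 X104.980 Y80.590
G01 X93.247 Y113.046
G01 X94.718 Y113.825
G01 X169.423 Y107.917
M5
G0 X164.672 Y39.089
M3 S950
G01 X39.944 Y194.508 F1062
G01 X133.085 Y85.888
G01 X75.204 Y111.430
G01 X164.672 Y39.089
M5
G0 X147.431 Y123.550
M3 S950
G01 X135.747 Y124.078 F1062
G01 X115.233 Y134.665
G01 X102.845 Y130.914
M5
G0 X142.131 Y75.848
M3 S950
G01 X82.600 Y175.189 F1062
G01 X84.207 Y166.655
G01 X89.532 Y75.095
G01 X146.353 Y124.593
G01 X142.131 Y75.848
M5
G0 X0.000 Y0.000

1 u = 1 mm; y_m = 203.022 − y.

[1] `<polygon>` closed polygon, #ff0000→cut S950 F1062: (169.423,107.917) → (94.292,136.628) → (104.980,80.590) → (93.247,113.046) → (94.718,113.825) → (169.423,107.917) (closed)

[2] `<path>` closed polygon, #ff0000→cut S950 F1062: (164.672,39.089) → (39.944,194.508) → (133.085,85.888) → (75.204,111.430) → (164.672,39.089) (closed)

[3] `<path>` cubic bezier, #ff0000→cut S950 F1062: (147.431,123.550) → (135.747,124.078) → (115.233,134.665) → (102.845,130.914)

[4] `<path>` closed polygon, #ff0000→cut S950 F1062: (142.131,75.848) → (82.600,175.189) → (84.207,166.655) → (89.532,75.095) → (146.353,124.593) → (142.131,75.848) (closed)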